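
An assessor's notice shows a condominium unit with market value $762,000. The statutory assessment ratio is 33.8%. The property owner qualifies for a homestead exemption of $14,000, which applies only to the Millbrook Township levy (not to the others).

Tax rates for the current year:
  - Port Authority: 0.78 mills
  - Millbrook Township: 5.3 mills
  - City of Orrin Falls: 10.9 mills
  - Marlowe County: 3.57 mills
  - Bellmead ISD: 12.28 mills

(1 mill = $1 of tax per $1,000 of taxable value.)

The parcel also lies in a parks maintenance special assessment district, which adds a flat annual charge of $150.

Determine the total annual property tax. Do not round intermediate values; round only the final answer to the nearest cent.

Assessed value = $762,000 × 0.338 = $257,556
Port Authority: $257,556 × 0.00078 = $200.89368
Millbrook Township: ($257,556 − $14,000) × 0.0053 = $243,556 × 0.0053 = $1,290.8468
City of Orrin Falls: $257,556 × 0.0109 = $2,807.3604
Marlowe County: $257,556 × 0.00357 = $919.47492
Bellmead ISD: $257,556 × 0.01228 = $3,162.78768
Levies subtotal = $8,381.36348
Total = $8,381.36348 + $150 = $8,531.36348

$8,531.36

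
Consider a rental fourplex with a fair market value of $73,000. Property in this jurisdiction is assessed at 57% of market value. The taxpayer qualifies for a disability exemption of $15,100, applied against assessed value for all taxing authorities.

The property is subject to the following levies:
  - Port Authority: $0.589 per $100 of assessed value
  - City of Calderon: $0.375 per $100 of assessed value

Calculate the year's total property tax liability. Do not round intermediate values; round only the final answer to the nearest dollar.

$256

Assessed value = $73,000 × 0.57 = $41,610
Taxable value = $41,610 − $15,100 = $26,510
Port Authority: $26,510 × 0.00589 = $156.1439
City of Calderon: $26,510 × 0.00375 = $99.4125
Total = $156.1439 + $99.4125 = $255.5564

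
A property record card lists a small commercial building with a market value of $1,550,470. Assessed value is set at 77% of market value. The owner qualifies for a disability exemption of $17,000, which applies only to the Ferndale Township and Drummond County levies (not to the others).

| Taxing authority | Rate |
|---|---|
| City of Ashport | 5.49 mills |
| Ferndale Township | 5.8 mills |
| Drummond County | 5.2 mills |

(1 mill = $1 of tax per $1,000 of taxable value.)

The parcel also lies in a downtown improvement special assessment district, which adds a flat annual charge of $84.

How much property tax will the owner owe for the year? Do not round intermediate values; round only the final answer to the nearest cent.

$19,583.78

Assessed value = $1,550,470 × 0.77 = $1,193,861.9
City of Ashport: $1,193,861.9 × 0.00549 = $6,554.301831
Ferndale Township: ($1,193,861.9 − $17,000) × 0.0058 = $1,176,861.9 × 0.0058 = $6,825.79902
Drummond County: ($1,193,861.9 − $17,000) × 0.0052 = $1,176,861.9 × 0.0052 = $6,119.68188
Levies subtotal = $19,499.782731
Total = $19,499.782731 + $84 = $19,583.782731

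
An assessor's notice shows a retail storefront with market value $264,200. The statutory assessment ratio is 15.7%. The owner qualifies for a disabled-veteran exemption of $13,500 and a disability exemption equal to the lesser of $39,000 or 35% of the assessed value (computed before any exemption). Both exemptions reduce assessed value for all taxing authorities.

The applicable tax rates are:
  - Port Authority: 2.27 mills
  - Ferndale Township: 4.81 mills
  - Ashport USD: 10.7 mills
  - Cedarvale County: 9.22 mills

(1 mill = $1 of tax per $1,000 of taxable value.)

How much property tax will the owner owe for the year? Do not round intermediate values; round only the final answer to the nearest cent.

Assessed value = $264,200 × 0.157 = $41,479.4
Disability exemption = min($39,000, 35% × $41,479.4) = min($39,000, $14,517.79) = $14,517.79 (percentage binds)
Taxable value = $41,479.4 − $13,500 − $14,517.79 = $13,461.61
Port Authority: $13,461.61 × 0.00227 = $30.5578547
Ferndale Township: $13,461.61 × 0.00481 = $64.7503441
Ashport USD: $13,461.61 × 0.0107 = $144.039227
Cedarvale County: $13,461.61 × 0.00922 = $124.1160442
Total = $363.46347

$363.46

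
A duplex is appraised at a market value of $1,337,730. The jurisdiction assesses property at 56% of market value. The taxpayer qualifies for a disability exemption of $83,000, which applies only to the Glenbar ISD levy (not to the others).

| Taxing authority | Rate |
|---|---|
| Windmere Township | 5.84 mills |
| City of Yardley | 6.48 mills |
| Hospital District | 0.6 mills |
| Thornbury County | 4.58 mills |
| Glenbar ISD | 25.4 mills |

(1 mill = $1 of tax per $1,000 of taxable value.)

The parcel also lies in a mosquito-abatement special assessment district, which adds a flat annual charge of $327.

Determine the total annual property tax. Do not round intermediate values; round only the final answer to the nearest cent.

$30,356.43

Assessed value = $1,337,730 × 0.56 = $749,128.8
Windmere Township: $749,128.8 × 0.00584 = $4,374.912192
City of Yardley: $749,128.8 × 0.00648 = $4,854.354624
Hospital District: $749,128.8 × 0.0006 = $449.47728
Thornbury County: $749,128.8 × 0.00458 = $3,431.009904
Glenbar ISD: ($749,128.8 − $83,000) × 0.0254 = $666,128.8 × 0.0254 = $16,919.67152
Levies subtotal = $30,029.42552
Total = $30,029.42552 + $327 = $30,356.42552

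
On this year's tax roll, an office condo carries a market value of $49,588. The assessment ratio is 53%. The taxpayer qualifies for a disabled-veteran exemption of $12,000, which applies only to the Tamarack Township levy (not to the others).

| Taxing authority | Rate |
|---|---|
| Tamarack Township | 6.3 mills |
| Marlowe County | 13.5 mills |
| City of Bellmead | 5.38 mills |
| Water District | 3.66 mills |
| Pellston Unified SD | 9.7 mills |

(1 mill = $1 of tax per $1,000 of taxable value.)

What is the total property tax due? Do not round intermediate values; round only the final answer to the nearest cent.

Assessed value = $49,588 × 0.53 = $26,281.64
Tamarack Township: ($26,281.64 − $12,000) × 0.0063 = $14,281.64 × 0.0063 = $89.974332
Marlowe County: $26,281.64 × 0.0135 = $354.80214
City of Bellmead: $26,281.64 × 0.00538 = $141.3952232
Water District: $26,281.64 × 0.00366 = $96.1908024
Pellston Unified SD: $26,281.64 × 0.0097 = $254.931908
Total = $937.2944056

$937.29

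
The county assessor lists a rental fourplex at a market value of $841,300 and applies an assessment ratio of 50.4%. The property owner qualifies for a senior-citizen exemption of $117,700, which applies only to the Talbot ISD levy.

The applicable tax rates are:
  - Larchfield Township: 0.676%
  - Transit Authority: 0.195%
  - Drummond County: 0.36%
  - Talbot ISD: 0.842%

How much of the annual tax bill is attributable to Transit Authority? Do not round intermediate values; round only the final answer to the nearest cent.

Assessed value = $841,300 × 0.504 = $424,015.2
Transit Authority taxable value = $424,015.2 (exemption does not apply)
Transit Authority levy = $424,015.2 × 0.00195 = $826.82964

$826.83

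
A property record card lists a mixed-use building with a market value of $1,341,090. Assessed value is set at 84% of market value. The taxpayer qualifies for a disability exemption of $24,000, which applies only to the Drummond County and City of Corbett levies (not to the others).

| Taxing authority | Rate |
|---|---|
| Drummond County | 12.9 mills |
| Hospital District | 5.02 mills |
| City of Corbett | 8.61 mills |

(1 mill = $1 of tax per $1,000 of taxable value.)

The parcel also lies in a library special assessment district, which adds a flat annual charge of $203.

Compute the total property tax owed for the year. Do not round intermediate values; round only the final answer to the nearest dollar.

Assessed value = $1,341,090 × 0.84 = $1,126,515.6
Drummond County: ($1,126,515.6 − $24,000) × 0.0129 = $1,102,515.6 × 0.0129 = $14,222.45124
Hospital District: $1,126,515.6 × 0.00502 = $5,655.108312
City of Corbett: ($1,126,515.6 − $24,000) × 0.00861 = $1,102,515.6 × 0.00861 = $9,492.659316
Levies subtotal = $29,370.218868
Total = $29,370.218868 + $203 = $29,573.218868

$29,573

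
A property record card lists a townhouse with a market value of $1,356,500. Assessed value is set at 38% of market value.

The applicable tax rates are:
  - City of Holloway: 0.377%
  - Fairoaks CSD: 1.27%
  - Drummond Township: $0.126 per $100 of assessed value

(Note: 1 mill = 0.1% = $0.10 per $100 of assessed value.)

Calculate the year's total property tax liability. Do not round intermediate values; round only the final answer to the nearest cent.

Assessed value = $1,356,500 × 0.38 = $515,470
City of Holloway: $515,470 × 0.00377 = $1,943.3219
Fairoaks CSD: $515,470 × 0.0127 = $6,546.469
Drummond Township: $515,470 × 0.00126 = $649.4922
Total = $9,139.2831

$9,139.28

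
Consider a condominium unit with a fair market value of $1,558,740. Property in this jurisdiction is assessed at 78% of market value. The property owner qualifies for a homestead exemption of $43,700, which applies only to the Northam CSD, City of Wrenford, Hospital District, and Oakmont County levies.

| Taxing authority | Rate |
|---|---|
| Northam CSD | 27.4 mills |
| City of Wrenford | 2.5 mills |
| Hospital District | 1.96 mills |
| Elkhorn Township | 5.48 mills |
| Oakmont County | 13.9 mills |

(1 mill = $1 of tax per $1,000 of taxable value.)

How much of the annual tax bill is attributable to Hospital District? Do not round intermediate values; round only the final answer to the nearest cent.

$2,297.35

Assessed value = $1,558,740 × 0.78 = $1,215,817.2
Hospital District taxable value = $1,215,817.2 − $43,700 = $1,172,117.2
Hospital District levy = $1,172,117.2 × 0.00196 = $2,297.349712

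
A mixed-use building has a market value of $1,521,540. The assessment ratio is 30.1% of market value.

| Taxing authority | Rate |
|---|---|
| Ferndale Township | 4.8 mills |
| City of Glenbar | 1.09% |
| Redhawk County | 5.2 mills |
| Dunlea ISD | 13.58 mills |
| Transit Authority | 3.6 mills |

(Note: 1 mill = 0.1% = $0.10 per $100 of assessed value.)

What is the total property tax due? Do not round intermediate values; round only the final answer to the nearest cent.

$17,440.01

Assessed value = $1,521,540 × 0.301 = $457,983.54
Ferndale Township: $457,983.54 × 0.0048 = $2,198.320992
City of Glenbar: $457,983.54 × 0.0109 = $4,992.020586
Redhawk County: $457,983.54 × 0.0052 = $2,381.514408
Dunlea ISD: $457,983.54 × 0.01358 = $6,219.4164732
Transit Authority: $457,983.54 × 0.0036 = $1,648.740744
Total = $17,440.0132032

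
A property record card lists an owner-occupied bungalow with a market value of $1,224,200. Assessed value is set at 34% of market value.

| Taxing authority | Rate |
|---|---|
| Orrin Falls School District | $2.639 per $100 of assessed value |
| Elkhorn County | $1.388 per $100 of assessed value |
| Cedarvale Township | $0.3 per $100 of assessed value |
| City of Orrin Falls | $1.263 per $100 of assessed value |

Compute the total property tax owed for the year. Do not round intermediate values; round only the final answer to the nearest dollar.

Assessed value = $1,224,200 × 0.34 = $416,228
Orrin Falls School District: $416,228 × 0.02639 = $10,984.25692
Elkhorn County: $416,228 × 0.01388 = $5,777.24464
Cedarvale Township: $416,228 × 0.003 = $1,248.684
City of Orrin Falls: $416,228 × 0.01263 = $5,256.95964
Total = $10,984.25692 + $5,777.24464 + $1,248.684 + $5,256.95964 = $23,267.1452

$23,267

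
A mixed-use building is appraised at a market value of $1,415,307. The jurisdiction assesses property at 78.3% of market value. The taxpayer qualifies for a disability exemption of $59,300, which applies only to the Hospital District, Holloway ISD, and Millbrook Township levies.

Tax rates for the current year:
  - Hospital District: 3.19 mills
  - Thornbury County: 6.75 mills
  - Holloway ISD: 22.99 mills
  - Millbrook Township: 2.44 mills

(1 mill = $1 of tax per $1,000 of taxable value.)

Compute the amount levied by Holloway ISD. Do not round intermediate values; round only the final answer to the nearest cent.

Assessed value = $1,415,307 × 0.783 = $1,108,185.381
Holloway ISD taxable value = $1,108,185.381 − $59,300 = $1,048,885.381
Holloway ISD levy = $1,048,885.381 × 0.02299 = $24,113.87490919

$24,113.87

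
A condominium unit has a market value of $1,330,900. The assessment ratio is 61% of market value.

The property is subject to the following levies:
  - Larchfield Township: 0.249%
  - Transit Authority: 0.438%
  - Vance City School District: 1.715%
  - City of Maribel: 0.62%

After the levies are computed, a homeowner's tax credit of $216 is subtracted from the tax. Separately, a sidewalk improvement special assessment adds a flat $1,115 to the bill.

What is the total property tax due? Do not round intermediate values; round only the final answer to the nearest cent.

Assessed value = $1,330,900 × 0.61 = $811,849
Larchfield Township: $811,849 × 0.00249 = $2,021.50401
Transit Authority: $811,849 × 0.00438 = $3,555.89862
Vance City School District: $811,849 × 0.01715 = $13,923.21035
City of Maribel: $811,849 × 0.0062 = $5,033.4638
Levies subtotal = $24,534.07678
After credit = $24,534.07678 − $216 = $24,318.07678
Total = $24,318.07678 + $1,115 = $25,433.07678

$25,433.08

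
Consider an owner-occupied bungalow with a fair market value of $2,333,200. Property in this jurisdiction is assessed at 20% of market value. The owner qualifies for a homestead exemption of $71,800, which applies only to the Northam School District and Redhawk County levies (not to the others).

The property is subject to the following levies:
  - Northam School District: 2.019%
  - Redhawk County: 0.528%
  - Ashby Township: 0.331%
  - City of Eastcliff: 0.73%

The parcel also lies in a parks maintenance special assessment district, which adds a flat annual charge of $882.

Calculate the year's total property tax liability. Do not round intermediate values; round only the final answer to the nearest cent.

Assessed value = $2,333,200 × 0.2 = $466,640
Northam School District: ($466,640 − $71,800) × 0.02019 = $394,840 × 0.02019 = $7,971.8196
Redhawk County: ($466,640 − $71,800) × 0.00528 = $394,840 × 0.00528 = $2,084.7552
Ashby Township: $466,640 × 0.00331 = $1,544.5784
City of Eastcliff: $466,640 × 0.0073 = $3,406.472
Levies subtotal = $15,007.6252
Total = $15,007.6252 + $882 = $15,889.6252

$15,889.63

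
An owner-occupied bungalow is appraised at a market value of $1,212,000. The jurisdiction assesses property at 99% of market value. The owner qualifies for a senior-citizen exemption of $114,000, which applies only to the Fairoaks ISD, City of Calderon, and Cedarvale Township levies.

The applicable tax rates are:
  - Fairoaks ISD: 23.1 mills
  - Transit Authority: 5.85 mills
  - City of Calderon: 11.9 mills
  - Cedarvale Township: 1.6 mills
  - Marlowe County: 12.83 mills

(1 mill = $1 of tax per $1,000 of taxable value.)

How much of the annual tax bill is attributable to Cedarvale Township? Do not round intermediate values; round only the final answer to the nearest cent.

Assessed value = $1,212,000 × 0.99 = $1,199,880
Cedarvale Township taxable value = $1,199,880 − $114,000 = $1,085,880
Cedarvale Township levy = $1,085,880 × 0.0016 = $1,737.408

$1,737.41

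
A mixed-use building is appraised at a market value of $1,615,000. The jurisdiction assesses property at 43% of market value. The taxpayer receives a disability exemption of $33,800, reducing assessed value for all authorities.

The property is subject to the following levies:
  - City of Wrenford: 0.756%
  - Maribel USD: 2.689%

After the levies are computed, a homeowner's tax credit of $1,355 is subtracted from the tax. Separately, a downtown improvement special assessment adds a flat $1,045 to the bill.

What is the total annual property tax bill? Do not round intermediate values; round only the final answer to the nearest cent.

Assessed value = $1,615,000 × 0.43 = $694,450
Taxable value = $694,450 − $33,800 = $660,650
City of Wrenford: $660,650 × 0.00756 = $4,994.514
Maribel USD: $660,650 × 0.02689 = $17,764.8785
Levies subtotal = $22,759.3925
After credit = $22,759.3925 − $1,355 = $21,404.3925
Total = $21,404.3925 + $1,045 = $22,449.3925

$22,449.39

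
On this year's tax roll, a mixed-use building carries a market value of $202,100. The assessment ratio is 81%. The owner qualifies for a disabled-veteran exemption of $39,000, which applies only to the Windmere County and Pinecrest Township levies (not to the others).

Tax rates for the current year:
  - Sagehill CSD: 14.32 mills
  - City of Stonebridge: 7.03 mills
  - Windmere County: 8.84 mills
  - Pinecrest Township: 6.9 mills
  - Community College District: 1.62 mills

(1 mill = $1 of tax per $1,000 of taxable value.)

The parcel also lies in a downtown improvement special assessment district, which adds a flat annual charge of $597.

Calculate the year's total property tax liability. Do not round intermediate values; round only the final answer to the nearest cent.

$6,320.01

Assessed value = $202,100 × 0.81 = $163,701
Sagehill CSD: $163,701 × 0.01432 = $2,344.19832
City of Stonebridge: $163,701 × 0.00703 = $1,150.81803
Windmere County: ($163,701 − $39,000) × 0.00884 = $124,701 × 0.00884 = $1,102.35684
Pinecrest Township: ($163,701 − $39,000) × 0.0069 = $124,701 × 0.0069 = $860.4369
Community College District: $163,701 × 0.00162 = $265.19562
Levies subtotal = $5,723.00571
Total = $5,723.00571 + $597 = $6,320.00571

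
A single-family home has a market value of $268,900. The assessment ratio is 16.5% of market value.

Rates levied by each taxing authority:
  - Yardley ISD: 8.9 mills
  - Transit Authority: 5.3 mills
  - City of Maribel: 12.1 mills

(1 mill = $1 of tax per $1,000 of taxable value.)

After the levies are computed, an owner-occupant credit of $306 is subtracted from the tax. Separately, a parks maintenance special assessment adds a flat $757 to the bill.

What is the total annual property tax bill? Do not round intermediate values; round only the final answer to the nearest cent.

Assessed value = $268,900 × 0.165 = $44,368.5
Yardley ISD: $44,368.5 × 0.0089 = $394.87965
Transit Authority: $44,368.5 × 0.0053 = $235.15305
City of Maribel: $44,368.5 × 0.0121 = $536.85885
Levies subtotal = $1,166.89155
After credit = $1,166.89155 − $306 = $860.89155
Total = $860.89155 + $757 = $1,617.89155

$1,617.89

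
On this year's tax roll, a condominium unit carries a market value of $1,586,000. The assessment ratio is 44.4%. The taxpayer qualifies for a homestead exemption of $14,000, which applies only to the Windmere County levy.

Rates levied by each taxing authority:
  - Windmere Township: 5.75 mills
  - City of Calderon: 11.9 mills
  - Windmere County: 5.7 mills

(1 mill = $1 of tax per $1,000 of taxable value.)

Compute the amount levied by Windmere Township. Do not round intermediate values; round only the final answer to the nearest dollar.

Assessed value = $1,586,000 × 0.444 = $704,184
Windmere Township taxable value = $704,184 (exemption does not apply)
Windmere Township levy = $704,184 × 0.00575 = $4,049.058

$4,049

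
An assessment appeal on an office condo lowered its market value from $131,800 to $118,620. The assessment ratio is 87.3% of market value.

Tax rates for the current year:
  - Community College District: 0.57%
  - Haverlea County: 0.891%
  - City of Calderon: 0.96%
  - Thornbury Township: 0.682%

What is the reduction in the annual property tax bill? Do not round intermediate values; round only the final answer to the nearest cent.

$357.04

Old assessed value = $131,800 × 0.873 = $115,061.4
New assessed value = $118,620 × 0.873 = $103,555.26
Combined rate = 0.0057 + 0.00891 + 0.0096 + 0.00682 = 0.03103
Old tax = $115,061.4 × 0.03103 = $3,570.355242
New tax = $103,555.26 × 0.03103 = $3,213.3197178
Reduction = $3,570.355242 − $3,213.3197178 = $357.0355242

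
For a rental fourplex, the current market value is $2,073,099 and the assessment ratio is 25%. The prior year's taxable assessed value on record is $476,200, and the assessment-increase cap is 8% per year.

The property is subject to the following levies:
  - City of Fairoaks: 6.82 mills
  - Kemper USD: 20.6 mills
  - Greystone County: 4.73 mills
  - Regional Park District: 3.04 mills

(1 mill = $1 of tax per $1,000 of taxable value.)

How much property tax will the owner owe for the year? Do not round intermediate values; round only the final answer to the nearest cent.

Uncapped assessed value = $2,073,099 × 0.25 = $518,274.75
Cap limit = $476,200 × 1.08 = $514,296
Taxable assessed value = min($518,274.75, $514,296) = $514,296 (cap binds)
City of Fairoaks: $514,296 × 0.00682 = $3,507.49872
Kemper USD: $514,296 × 0.0206 = $10,594.4976
Greystone County: $514,296 × 0.00473 = $2,432.62008
Regional Park District: $514,296 × 0.00304 = $1,563.45984
Total = $18,098.07624

$18,098.08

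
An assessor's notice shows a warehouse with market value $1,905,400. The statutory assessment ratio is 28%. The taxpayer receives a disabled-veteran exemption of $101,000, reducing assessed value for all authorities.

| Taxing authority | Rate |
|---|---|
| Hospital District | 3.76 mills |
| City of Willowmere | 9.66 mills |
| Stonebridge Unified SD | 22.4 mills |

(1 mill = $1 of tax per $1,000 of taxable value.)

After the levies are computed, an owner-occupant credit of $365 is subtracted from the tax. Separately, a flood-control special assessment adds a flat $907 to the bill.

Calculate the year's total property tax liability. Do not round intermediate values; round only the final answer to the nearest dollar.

Assessed value = $1,905,400 × 0.28 = $533,512
Taxable value = $533,512 − $101,000 = $432,512
Hospital District: $432,512 × 0.00376 = $1,626.24512
City of Willowmere: $432,512 × 0.00966 = $4,178.06592
Stonebridge Unified SD: $432,512 × 0.0224 = $9,688.2688
Levies subtotal = $15,492.57984
After credit = $15,492.57984 − $365 = $15,127.57984
Total = $15,127.57984 + $907 = $16,034.57984

$16,035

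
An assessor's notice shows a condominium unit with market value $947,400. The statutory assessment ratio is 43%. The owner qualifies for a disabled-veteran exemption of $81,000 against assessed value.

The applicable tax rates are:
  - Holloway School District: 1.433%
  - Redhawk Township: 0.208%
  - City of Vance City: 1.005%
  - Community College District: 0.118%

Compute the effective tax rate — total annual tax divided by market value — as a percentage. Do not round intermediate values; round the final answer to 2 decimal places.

0.95%

Assessed value = $947,400 × 0.43 = $407,382
Taxable value = $407,382 − $81,000 = $326,382
Holloway School District: $326,382 × 0.01433 = $4,677.05406
Redhawk Township: $326,382 × 0.00208 = $678.87456
City of Vance City: $326,382 × 0.01005 = $3,280.1391
Community College District: $326,382 × 0.00118 = $385.13076
Total tax = $9,021.19848
Effective rate = $9,021.19848 ÷ $947,400 = 0.95% of market value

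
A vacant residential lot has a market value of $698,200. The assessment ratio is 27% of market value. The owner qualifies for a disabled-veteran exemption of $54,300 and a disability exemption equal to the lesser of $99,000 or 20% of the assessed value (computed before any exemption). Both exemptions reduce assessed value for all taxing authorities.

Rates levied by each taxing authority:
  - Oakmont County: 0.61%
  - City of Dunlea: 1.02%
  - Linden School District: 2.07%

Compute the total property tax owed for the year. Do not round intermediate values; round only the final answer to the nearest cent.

$3,570.91

Assessed value = $698,200 × 0.27 = $188,514
Disability exemption = min($99,000, 20% × $188,514) = min($99,000, $37,702.8) = $37,702.8 (percentage binds)
Taxable value = $188,514 − $54,300 − $37,702.8 = $96,511.2
Oakmont County: $96,511.2 × 0.0061 = $588.71832
City of Dunlea: $96,511.2 × 0.0102 = $984.41424
Linden School District: $96,511.2 × 0.0207 = $1,997.78184
Total = $3,570.9144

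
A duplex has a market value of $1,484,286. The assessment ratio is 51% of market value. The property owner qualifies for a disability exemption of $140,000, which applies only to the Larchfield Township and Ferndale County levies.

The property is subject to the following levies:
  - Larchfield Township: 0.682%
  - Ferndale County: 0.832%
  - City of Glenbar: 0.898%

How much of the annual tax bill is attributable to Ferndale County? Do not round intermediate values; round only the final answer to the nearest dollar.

$5,133

Assessed value = $1,484,286 × 0.51 = $756,985.86
Ferndale County taxable value = $756,985.86 − $140,000 = $616,985.86
Ferndale County levy = $616,985.86 × 0.00832 = $5,133.3223552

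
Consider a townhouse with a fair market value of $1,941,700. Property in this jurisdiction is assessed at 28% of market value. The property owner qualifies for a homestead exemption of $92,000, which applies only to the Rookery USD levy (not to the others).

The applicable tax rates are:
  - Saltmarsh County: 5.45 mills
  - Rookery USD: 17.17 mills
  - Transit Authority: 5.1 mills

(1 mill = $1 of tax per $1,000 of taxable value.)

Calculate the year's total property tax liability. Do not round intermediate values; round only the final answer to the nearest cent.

Assessed value = $1,941,700 × 0.28 = $543,676
Saltmarsh County: $543,676 × 0.00545 = $2,963.0342
Rookery USD: ($543,676 − $92,000) × 0.01717 = $451,676 × 0.01717 = $7,755.27692
Transit Authority: $543,676 × 0.0051 = $2,772.7476
Total = $13,491.05872

$13,491.06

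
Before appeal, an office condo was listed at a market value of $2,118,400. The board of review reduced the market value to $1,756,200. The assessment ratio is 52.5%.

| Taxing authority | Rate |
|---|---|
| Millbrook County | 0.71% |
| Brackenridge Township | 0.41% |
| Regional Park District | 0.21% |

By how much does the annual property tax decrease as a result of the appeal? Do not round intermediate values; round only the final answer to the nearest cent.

$2,529.06

Old assessed value = $2,118,400 × 0.525 = $1,112,160
New assessed value = $1,756,200 × 0.525 = $922,005
Combined rate = 0.0071 + 0.0041 + 0.0021 = 0.0133
Old tax = $1,112,160 × 0.0133 = $14,791.728
New tax = $922,005 × 0.0133 = $12,262.6665
Reduction = $14,791.728 − $12,262.6665 = $2,529.0615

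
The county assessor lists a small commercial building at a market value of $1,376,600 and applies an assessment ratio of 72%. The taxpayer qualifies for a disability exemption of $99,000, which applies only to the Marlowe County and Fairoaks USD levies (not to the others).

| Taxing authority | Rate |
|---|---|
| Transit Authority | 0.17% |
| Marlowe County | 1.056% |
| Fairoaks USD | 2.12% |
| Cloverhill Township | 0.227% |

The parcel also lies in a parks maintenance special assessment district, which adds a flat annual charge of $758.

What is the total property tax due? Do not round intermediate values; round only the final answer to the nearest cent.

Assessed value = $1,376,600 × 0.72 = $991,152
Transit Authority: $991,152 × 0.0017 = $1,684.9584
Marlowe County: ($991,152 − $99,000) × 0.01056 = $892,152 × 0.01056 = $9,421.12512
Fairoaks USD: ($991,152 − $99,000) × 0.0212 = $892,152 × 0.0212 = $18,913.6224
Cloverhill Township: $991,152 × 0.00227 = $2,249.91504
Levies subtotal = $32,269.62096
Total = $32,269.62096 + $758 = $33,027.62096

$33,027.62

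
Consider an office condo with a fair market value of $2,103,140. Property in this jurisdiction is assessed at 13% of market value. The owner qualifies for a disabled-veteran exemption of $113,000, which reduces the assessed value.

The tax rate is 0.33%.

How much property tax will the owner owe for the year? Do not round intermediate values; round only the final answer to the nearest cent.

$529.35

Assessed value = $2,103,140 × 0.13 = $273,408.2
Taxable value = $273,408.2 − $113,000 = $160,408.2
Tax = $160,408.2 × 0.0033 = $529.34706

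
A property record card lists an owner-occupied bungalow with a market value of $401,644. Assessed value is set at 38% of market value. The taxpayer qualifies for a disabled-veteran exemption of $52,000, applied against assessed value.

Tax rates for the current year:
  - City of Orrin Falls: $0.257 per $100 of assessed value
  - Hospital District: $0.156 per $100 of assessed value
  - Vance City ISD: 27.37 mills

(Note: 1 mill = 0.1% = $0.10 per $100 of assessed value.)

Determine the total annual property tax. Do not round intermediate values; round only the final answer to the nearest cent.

Assessed value = $401,644 × 0.38 = $152,624.72
Taxable value = $152,624.72 − $52,000 = $100,624.72
City of Orrin Falls: $100,624.72 × 0.00257 = $258.6055304
Hospital District: $100,624.72 × 0.00156 = $156.9745632
Vance City ISD: $100,624.72 × 0.02737 = $2,754.0985864
Total = $3,169.67868

$3,169.68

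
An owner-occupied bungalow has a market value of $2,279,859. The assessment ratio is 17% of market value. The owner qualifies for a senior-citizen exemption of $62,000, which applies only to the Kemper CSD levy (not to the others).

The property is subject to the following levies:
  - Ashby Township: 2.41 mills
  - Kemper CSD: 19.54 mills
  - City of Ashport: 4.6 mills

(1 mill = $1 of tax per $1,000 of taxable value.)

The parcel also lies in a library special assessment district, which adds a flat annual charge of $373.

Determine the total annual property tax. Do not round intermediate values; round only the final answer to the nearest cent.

$9,451.66

Assessed value = $2,279,859 × 0.17 = $387,576.03
Ashby Township: $387,576.03 × 0.00241 = $934.0582323
Kemper CSD: ($387,576.03 − $62,000) × 0.01954 = $325,576.03 × 0.01954 = $6,361.7556262
City of Ashport: $387,576.03 × 0.0046 = $1,782.849738
Levies subtotal = $9,078.6635965
Total = $9,078.6635965 + $373 = $9,451.6635965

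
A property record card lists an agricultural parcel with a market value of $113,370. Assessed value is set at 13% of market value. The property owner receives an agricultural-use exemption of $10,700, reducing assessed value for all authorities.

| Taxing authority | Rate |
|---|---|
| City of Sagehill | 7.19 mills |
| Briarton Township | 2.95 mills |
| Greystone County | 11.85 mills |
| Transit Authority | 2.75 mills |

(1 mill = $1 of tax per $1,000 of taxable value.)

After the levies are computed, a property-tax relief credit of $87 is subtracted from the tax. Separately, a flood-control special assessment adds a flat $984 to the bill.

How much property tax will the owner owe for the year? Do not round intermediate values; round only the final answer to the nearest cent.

$996.90

Assessed value = $113,370 × 0.13 = $14,738.1
Taxable value = $14,738.1 − $10,700 = $4,038.1
City of Sagehill: $4,038.1 × 0.00719 = $29.033939
Briarton Township: $4,038.1 × 0.00295 = $11.912395
Greystone County: $4,038.1 × 0.01185 = $47.851485
Transit Authority: $4,038.1 × 0.00275 = $11.104775
Levies subtotal = $99.902594
After credit = $99.902594 − $87 = $12.902594
Total = $12.902594 + $984 = $996.902594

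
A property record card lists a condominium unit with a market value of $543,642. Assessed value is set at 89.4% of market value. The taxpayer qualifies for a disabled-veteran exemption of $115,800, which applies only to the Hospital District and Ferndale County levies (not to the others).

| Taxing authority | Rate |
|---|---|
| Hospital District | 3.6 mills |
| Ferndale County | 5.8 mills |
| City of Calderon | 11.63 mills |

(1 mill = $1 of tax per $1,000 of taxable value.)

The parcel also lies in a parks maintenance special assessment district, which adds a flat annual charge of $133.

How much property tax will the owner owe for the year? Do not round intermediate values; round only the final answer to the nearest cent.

Assessed value = $543,642 × 0.894 = $486,015.948
Hospital District: ($486,015.948 − $115,800) × 0.0036 = $370,215.948 × 0.0036 = $1,332.7774128
Ferndale County: ($486,015.948 − $115,800) × 0.0058 = $370,215.948 × 0.0058 = $2,147.2524984
City of Calderon: $486,015.948 × 0.01163 = $5,652.36547524
Levies subtotal = $9,132.39538644
Total = $9,132.39538644 + $133 = $9,265.39538644

$9,265.40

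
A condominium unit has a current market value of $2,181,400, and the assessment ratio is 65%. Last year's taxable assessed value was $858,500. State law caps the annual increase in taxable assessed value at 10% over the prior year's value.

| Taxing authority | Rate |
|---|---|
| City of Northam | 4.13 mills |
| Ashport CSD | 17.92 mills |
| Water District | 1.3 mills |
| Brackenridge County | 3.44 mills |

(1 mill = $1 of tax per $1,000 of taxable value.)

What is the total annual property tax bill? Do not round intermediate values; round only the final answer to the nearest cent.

$25,299.14

Uncapped assessed value = $2,181,400 × 0.65 = $1,417,910
Cap limit = $858,500 × 1.1 = $944,350
Taxable assessed value = min($1,417,910, $944,350) = $944,350 (cap binds)
City of Northam: $944,350 × 0.00413 = $3,900.1655
Ashport CSD: $944,350 × 0.01792 = $16,922.752
Water District: $944,350 × 0.0013 = $1,227.655
Brackenridge County: $944,350 × 0.00344 = $3,248.564
Total = $25,299.1365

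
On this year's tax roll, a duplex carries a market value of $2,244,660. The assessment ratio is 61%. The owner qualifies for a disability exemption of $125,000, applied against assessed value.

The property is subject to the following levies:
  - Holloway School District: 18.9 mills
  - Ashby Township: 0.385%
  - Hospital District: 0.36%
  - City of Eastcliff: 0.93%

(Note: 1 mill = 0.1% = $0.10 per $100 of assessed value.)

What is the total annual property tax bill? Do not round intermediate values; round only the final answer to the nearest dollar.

Assessed value = $2,244,660 × 0.61 = $1,369,242.6
Taxable value = $1,369,242.6 − $125,000 = $1,244,242.6
Holloway School District: $1,244,242.6 × 0.0189 = $23,516.18514
Ashby Township: $1,244,242.6 × 0.00385 = $4,790.33401
Hospital District: $1,244,242.6 × 0.0036 = $4,479.27336
City of Eastcliff: $1,244,242.6 × 0.0093 = $11,571.45618
Total = $44,357.24869

$44,357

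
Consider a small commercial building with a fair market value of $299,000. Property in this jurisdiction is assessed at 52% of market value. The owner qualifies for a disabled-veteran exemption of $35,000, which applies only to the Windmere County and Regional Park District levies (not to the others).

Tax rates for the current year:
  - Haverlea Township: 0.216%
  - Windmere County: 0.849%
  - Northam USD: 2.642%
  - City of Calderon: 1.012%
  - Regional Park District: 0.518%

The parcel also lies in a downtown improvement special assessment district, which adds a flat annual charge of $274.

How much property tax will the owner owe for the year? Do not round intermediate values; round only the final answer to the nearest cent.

$7,938.04

Assessed value = $299,000 × 0.52 = $155,480
Haverlea Township: $155,480 × 0.00216 = $335.8368
Windmere County: ($155,480 − $35,000) × 0.00849 = $120,480 × 0.00849 = $1,022.8752
Northam USD: $155,480 × 0.02642 = $4,107.7816
City of Calderon: $155,480 × 0.01012 = $1,573.4576
Regional Park District: ($155,480 − $35,000) × 0.00518 = $120,480 × 0.00518 = $624.0864
Levies subtotal = $7,664.0376
Total = $7,664.0376 + $274 = $7,938.0376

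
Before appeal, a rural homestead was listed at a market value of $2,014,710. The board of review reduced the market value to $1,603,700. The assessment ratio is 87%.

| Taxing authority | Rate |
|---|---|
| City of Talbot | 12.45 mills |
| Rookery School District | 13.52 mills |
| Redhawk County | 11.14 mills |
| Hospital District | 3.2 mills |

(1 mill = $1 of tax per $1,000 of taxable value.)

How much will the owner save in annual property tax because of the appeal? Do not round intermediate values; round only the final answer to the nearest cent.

$14,414.00

Old assessed value = $2,014,710 × 0.87 = $1,752,797.7
New assessed value = $1,603,700 × 0.87 = $1,395,219
Combined rate = 0.01245 + 0.01352 + 0.01114 + 0.0032 = 0.04031
Old tax = $1,752,797.7 × 0.04031 = $70,655.275287
New tax = $1,395,219 × 0.04031 = $56,241.27789
Reduction = $70,655.275287 − $56,241.27789 = $14,413.997397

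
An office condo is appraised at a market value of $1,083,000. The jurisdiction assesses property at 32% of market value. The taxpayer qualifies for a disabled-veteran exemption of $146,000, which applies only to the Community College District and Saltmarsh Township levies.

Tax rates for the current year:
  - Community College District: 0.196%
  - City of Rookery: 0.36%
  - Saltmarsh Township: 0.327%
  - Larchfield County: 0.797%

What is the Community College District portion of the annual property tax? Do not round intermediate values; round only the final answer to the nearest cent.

Assessed value = $1,083,000 × 0.32 = $346,560
Community College District taxable value = $346,560 − $146,000 = $200,560
Community College District levy = $200,560 × 0.00196 = $393.0976

$393.10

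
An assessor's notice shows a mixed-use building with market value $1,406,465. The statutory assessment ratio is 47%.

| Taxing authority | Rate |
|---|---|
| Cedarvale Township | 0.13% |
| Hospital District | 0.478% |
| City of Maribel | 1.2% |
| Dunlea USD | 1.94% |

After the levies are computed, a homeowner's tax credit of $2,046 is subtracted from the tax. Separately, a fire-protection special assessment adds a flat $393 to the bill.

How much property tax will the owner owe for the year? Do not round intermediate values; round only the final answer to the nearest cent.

$23,122.72

Assessed value = $1,406,465 × 0.47 = $661,038.55
Cedarvale Township: $661,038.55 × 0.0013 = $859.350115
Hospital District: $661,038.55 × 0.00478 = $3,159.764269
City of Maribel: $661,038.55 × 0.012 = $7,932.4626
Dunlea USD: $661,038.55 × 0.0194 = $12,824.14787
Levies subtotal = $24,775.724854
After credit = $24,775.724854 − $2,046 = $22,729.724854
Total = $22,729.724854 + $393 = $23,122.724854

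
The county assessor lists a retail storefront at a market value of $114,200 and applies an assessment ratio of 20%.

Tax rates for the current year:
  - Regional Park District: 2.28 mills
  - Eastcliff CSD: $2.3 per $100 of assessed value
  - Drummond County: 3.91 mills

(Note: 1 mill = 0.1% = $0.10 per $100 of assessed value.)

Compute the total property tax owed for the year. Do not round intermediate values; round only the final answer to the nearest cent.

Assessed value = $114,200 × 0.2 = $22,840
Regional Park District: $22,840 × 0.00228 = $52.0752
Eastcliff CSD: $22,840 × 0.023 = $525.32
Drummond County: $22,840 × 0.00391 = $89.3044
Total = $666.6996

$666.70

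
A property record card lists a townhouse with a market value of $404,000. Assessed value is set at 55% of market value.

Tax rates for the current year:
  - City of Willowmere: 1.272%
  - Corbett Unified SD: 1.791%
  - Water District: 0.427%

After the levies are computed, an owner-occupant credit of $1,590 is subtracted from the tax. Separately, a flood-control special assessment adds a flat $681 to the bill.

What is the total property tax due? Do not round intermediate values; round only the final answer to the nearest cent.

Assessed value = $404,000 × 0.55 = $222,200
City of Willowmere: $222,200 × 0.01272 = $2,826.384
Corbett Unified SD: $222,200 × 0.01791 = $3,979.602
Water District: $222,200 × 0.00427 = $948.794
Levies subtotal = $7,754.78
After credit = $7,754.78 − $1,590 = $6,164.78
Total = $6,164.78 + $681 = $6,845.78

$6,845.78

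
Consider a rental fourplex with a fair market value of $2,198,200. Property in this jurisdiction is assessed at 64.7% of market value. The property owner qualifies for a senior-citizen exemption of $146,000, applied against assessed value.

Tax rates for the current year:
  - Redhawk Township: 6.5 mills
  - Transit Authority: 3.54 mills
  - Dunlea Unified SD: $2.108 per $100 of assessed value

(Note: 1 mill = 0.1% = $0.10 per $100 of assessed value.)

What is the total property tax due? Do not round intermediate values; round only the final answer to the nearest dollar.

Assessed value = $2,198,200 × 0.647 = $1,422,235.4
Taxable value = $1,422,235.4 − $146,000 = $1,276,235.4
Redhawk Township: $1,276,235.4 × 0.0065 = $8,295.5301
Transit Authority: $1,276,235.4 × 0.00354 = $4,517.873316
Dunlea Unified SD: $1,276,235.4 × 0.02108 = $26,903.042232
Total = $39,716.445648

$39,716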